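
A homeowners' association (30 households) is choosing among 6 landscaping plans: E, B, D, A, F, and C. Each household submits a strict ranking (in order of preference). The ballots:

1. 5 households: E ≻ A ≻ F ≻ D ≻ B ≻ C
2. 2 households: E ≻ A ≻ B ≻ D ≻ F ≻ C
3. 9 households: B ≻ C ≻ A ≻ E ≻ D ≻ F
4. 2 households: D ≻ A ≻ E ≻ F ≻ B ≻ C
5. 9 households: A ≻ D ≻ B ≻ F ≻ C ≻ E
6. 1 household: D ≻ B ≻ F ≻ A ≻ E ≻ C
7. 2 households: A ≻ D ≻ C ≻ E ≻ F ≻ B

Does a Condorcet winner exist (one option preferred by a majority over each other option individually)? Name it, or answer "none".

A

A vs E: 23–7 for A.
A vs B: 20–10 for A.
A vs D: 27–3 for A.
A vs F: 29–1 for A.
A vs C: 21–9 for A.
A beats every other option head-to-head.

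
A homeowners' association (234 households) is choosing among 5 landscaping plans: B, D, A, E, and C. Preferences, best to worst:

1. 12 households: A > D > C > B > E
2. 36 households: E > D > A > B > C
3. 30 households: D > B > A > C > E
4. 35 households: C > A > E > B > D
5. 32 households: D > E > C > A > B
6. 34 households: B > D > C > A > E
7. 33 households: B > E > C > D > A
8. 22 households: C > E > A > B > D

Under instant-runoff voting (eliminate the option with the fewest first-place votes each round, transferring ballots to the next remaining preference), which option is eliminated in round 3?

C

Round 1: B 67, D 62, A 12, E 36, C 57. Eliminate A.
Round 2: B 67, D 74, E 36, C 57. Eliminate E.
Round 3: B 67, D 110, C 57. Eliminate C.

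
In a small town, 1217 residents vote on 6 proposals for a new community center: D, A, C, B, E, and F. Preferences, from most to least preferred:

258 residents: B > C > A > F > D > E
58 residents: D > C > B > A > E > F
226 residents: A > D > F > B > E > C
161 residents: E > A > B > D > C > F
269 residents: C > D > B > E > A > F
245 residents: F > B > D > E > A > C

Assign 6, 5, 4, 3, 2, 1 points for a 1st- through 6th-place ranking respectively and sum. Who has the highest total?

B

D: 258·2 + 58·6 + 226·5 + 161·3 + 269·5 + 245·4 = 4802
A: 258·4 + 58·3 + 226·6 + 161·5 + 269·2 + 245·2 = 4395
C: 258·5 + 58·5 + 226·1 + 161·2 + 269·6 + 245·1 = 3987
B: 258·6 + 58·4 + 226·3 + 161·4 + 269·4 + 245·5 = 5403
E: 258·1 + 58·2 + 226·2 + 161·6 + 269·3 + 245·3 = 3334
F: 258·3 + 58·1 + 226·4 + 161·1 + 269·1 + 245·6 = 3636
B has the highest Borda score (5403).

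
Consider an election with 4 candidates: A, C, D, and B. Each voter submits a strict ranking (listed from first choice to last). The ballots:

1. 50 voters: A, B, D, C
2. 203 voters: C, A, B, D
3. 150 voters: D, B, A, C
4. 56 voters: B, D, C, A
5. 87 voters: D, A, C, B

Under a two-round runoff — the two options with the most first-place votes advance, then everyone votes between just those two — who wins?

Round 1 first-place votes: A 50, C 203, D 237, B 56.
D and C advance.
Runoff: D is preferred to C by 343 voters; C by 203.
D wins the runoff.

D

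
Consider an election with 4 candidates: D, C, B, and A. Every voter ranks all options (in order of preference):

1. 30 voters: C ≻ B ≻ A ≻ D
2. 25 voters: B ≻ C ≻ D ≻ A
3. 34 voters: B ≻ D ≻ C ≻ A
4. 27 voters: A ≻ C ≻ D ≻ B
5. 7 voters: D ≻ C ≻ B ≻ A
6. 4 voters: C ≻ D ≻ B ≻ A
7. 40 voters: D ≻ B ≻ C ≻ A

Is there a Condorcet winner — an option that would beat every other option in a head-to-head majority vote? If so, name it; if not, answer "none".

B vs D: 89–78 for B.
B vs C: 99–68 for B.
B vs A: 140–27 for B.
B beats every other option head-to-head.

B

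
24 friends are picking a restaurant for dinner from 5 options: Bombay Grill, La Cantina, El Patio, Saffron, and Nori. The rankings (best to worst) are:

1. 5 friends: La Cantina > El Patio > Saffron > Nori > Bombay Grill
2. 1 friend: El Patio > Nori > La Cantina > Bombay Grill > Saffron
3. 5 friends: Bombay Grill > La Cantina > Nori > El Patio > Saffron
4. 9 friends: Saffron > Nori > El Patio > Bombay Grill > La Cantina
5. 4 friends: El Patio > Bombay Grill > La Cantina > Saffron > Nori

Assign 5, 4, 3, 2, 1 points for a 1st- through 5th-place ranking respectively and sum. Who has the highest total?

El Patio

Bombay Grill: 5·1 + 1·2 + 5·5 + 9·2 + 4·4 = 66
La Cantina: 5·5 + 1·3 + 5·4 + 9·1 + 4·3 = 69
El Patio: 5·4 + 1·5 + 5·2 + 9·3 + 4·5 = 82
Saffron: 5·3 + 1·1 + 5·1 + 9·5 + 4·2 = 74
Nori: 5·2 + 1·4 + 5·3 + 9·4 + 4·1 = 69
El Patio has the highest Borda score (82).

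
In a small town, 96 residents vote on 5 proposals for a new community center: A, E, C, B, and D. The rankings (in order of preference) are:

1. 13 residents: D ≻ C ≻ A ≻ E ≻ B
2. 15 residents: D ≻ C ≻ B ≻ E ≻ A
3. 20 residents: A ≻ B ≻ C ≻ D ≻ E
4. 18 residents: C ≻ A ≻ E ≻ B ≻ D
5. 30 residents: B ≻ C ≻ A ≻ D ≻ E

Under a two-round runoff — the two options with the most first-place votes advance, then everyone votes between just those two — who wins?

B

Round 1 first-place votes: A 20, E 0, C 18, B 30, D 28.
B and D advance.
Runoff: B is preferred to D by 68 voters; D by 28.
B wins the runoff.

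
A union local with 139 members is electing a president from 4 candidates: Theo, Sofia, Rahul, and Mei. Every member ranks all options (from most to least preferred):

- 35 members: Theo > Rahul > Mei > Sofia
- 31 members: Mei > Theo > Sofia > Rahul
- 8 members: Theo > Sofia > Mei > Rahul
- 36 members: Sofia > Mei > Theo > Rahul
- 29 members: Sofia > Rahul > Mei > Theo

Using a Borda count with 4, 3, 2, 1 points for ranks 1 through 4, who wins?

Sofia

Theo: 35·4 + 31·3 + 8·4 + 36·2 + 29·1 = 366
Sofia: 35·1 + 31·2 + 8·3 + 36·4 + 29·4 = 381
Rahul: 35·3 + 31·1 + 8·1 + 36·1 + 29·3 = 267
Mei: 35·2 + 31·4 + 8·2 + 36·3 + 29·2 = 376
Sofia has the highest Borda score (381).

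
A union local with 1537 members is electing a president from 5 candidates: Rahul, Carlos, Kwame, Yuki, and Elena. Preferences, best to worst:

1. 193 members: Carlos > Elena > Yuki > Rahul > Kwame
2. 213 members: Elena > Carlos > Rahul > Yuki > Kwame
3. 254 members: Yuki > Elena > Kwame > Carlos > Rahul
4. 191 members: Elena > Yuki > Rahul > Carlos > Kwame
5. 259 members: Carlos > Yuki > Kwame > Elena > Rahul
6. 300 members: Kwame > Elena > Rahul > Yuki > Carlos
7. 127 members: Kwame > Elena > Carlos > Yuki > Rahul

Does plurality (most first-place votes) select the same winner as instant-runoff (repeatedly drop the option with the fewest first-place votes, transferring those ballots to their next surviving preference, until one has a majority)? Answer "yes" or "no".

Plurality — first-place votes: Rahul 0, Carlos 452, Kwame 427, Yuki 254, Elena 404. Winner: Carlos.
Instant-runoff — R1 Rahul 0, Carlos 452, Kwame 427, Yuki 254, Elena 404 (Rahul out); R2 Carlos 452, Kwame 427, Yuki 254, Elena 404 (Yuki out); R3 Carlos 452, Kwame 427, Elena 658 (Kwame out); R4 Carlos 452, Elena 1085 (Elena winner). Winner: Elena.
The two methods disagree.

no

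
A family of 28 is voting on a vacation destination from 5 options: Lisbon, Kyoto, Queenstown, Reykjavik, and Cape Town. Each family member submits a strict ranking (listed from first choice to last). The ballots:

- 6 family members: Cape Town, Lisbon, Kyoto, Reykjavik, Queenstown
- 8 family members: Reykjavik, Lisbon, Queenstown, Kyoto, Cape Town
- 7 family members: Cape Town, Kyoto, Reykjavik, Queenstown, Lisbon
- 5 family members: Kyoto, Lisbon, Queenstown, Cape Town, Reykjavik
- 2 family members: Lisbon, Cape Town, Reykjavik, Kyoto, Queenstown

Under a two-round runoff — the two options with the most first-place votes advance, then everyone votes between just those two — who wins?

Round 1 first-place votes: Lisbon 2, Kyoto 5, Queenstown 0, Reykjavik 8, Cape Town 13.
Cape Town and Reykjavik advance.
Runoff: Cape Town is preferred to Reykjavik by 20 voters; Reykjavik by 8.
Cape Town wins the runoff.

Cape Town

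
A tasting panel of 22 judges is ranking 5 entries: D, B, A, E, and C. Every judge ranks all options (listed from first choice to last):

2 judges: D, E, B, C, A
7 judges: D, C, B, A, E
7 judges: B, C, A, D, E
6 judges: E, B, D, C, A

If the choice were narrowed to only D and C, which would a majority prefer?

D

Voters preferring D to C: 15; preferring C to D: 7.
D wins the head-to-head.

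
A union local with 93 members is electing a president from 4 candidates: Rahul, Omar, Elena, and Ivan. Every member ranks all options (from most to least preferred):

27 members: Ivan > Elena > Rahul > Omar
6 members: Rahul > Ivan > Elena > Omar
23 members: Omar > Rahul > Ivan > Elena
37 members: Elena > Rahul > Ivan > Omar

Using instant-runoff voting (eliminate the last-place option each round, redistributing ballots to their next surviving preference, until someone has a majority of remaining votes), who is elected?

Round 1: Rahul 6, Omar 23, Elena 37, Ivan 27. Eliminate Rahul.
Round 2: Omar 23, Elena 37, Ivan 33. Eliminate Omar.
Round 3: Elena 37, Ivan 56. Ivan has a majority.

Ivan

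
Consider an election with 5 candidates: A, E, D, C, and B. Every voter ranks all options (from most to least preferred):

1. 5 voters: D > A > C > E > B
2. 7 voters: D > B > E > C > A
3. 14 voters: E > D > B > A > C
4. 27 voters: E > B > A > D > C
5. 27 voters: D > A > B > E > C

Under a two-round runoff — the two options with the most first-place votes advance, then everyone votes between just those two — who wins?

Round 1 first-place votes: A 0, E 41, D 39, C 0, B 0.
E and D advance.
Runoff: E is preferred to D by 41 voters; D by 39.
E wins the runoff.

E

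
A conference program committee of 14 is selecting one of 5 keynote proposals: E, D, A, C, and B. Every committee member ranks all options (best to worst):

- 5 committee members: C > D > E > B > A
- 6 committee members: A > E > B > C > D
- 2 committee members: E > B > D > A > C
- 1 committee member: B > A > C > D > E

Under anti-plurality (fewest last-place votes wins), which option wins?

B

Last-place votes: E 1, D 6, A 5, C 2, B 0.
B is ranked last by the fewest voters, so B wins.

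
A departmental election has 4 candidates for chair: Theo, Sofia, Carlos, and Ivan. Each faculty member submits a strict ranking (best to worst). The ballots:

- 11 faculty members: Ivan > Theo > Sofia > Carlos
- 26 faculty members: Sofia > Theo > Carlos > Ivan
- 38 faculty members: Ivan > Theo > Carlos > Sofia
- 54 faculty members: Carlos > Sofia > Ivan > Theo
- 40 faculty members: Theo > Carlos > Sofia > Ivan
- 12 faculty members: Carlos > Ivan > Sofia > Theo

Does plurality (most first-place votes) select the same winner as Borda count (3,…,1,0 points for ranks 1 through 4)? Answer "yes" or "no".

yes

Plurality — first-place votes: Theo 40, Sofia 26, Carlos 66, Ivan 49. Winner: Carlos.
Borda — scores: Theo 270, Sofia 249, Carlos 342, Ivan 225. Winner: Carlos.
The two methods agree.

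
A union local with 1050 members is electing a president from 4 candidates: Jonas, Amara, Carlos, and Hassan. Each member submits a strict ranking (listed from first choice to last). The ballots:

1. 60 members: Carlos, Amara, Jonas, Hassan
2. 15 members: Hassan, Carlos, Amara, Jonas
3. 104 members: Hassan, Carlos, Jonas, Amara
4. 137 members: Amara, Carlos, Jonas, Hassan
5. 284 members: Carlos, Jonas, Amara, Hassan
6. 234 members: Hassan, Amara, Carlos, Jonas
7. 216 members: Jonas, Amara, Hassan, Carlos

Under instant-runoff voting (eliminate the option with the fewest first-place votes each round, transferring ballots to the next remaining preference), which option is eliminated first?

Amara

Round 1: Jonas 216, Amara 137, Carlos 344, Hassan 353. Eliminate Amara.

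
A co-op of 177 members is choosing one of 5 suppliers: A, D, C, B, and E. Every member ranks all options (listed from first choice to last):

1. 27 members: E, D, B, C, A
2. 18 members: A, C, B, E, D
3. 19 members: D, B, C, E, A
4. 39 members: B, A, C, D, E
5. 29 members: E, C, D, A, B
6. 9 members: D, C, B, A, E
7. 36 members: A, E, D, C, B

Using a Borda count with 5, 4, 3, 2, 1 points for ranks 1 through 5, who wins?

A: 27·1 + 18·5 + 19·1 + 39·4 + 29·2 + 9·2 + 36·5 = 548
D: 27·4 + 18·1 + 19·5 + 39·2 + 29·3 + 9·5 + 36·3 = 539
C: 27·2 + 18·4 + 19·3 + 39·3 + 29·4 + 9·4 + 36·2 = 524
B: 27·3 + 18·3 + 19·4 + 39·5 + 29·1 + 9·3 + 36·1 = 498
E: 27·5 + 18·2 + 19·2 + 39·1 + 29·5 + 9·1 + 36·4 = 546
A has the highest Borda score (548).

A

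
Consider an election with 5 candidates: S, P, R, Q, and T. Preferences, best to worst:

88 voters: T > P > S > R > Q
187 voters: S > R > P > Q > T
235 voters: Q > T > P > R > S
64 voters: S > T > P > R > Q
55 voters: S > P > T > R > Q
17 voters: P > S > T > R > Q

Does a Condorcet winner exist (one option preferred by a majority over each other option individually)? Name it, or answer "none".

none

Checking pairwise contests:
P beats S 340–306.
T beats P 387–259.
S beats R 411–235.
S beats Q 411–235.
Q beats T 422–224.
Every option loses at least one head-to-head, so there is no Condorcet winner.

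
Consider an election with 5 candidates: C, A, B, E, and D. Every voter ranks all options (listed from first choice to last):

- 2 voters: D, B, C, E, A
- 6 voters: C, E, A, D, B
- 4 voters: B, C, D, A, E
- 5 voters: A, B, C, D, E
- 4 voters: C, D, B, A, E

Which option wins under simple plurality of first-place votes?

First-place votes: C 10, A 5, B 4, E 0, D 2.
C has the most first-place votes.

C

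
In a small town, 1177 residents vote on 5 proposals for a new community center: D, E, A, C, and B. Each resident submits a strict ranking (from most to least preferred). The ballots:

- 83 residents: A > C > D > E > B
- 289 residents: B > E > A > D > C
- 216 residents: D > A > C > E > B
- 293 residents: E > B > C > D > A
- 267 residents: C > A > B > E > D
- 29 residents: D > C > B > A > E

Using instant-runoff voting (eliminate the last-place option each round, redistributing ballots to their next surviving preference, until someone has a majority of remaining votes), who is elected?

Round 1: D 245, E 293, A 83, C 267, B 289. Eliminate A.
Round 2: D 245, E 293, C 350, B 289. Eliminate D.
Round 3: E 293, C 595, B 289. C has a majority.

C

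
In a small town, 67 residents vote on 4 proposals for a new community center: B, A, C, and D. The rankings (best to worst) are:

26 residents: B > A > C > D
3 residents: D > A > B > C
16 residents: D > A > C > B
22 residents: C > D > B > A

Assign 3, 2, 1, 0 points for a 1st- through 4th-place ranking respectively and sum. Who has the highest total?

C

B: 26·3 + 3·1 + 16·0 + 22·1 = 103
A: 26·2 + 3·2 + 16·2 + 22·0 = 90
C: 26·1 + 3·0 + 16·1 + 22·3 = 108
D: 26·0 + 3·3 + 16·3 + 22·2 = 101
C has the highest Borda score (108).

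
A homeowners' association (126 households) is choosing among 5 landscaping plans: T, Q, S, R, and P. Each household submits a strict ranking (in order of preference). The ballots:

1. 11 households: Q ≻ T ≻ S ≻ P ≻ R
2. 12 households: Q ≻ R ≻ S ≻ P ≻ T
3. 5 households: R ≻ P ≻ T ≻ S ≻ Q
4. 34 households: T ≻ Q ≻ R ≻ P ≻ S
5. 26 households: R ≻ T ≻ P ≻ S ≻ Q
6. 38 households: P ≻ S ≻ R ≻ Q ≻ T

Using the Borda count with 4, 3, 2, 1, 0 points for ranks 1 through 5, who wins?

R

T: 11·3 + 12·0 + 5·2 + 34·4 + 26·3 + 38·0 = 257
Q: 11·4 + 12·4 + 5·0 + 34·3 + 26·0 + 38·1 = 232
S: 11·2 + 12·2 + 5·1 + 34·0 + 26·1 + 38·3 = 191
R: 11·0 + 12·3 + 5·4 + 34·2 + 26·4 + 38·2 = 304
P: 11·1 + 12·1 + 5·3 + 34·1 + 26·2 + 38·4 = 276
R has the highest Borda score (304).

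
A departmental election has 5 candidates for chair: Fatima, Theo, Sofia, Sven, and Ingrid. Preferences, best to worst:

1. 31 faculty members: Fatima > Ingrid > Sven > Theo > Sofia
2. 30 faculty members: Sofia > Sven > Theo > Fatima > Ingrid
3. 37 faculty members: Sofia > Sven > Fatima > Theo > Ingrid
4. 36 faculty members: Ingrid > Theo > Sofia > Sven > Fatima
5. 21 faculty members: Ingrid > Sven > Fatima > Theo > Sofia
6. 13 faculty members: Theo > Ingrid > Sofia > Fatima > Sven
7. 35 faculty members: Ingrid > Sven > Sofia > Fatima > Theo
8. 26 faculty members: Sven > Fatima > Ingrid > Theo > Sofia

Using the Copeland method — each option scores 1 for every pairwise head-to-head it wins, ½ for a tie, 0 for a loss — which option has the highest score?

Ingrid

Fatima: beats Theo and Ingrid; loses to Sofia and Sven → score 2.
Theo: beats Sofia; loses to Fatima, Sven, and Ingrid → score 1.
Sofia: beats Fatima and Sven; loses to Theo and Ingrid → score 2.
Sven: beats Fatima and Theo; loses to Sofia and Ingrid → score 2.
Ingrid: beats Theo, Sofia, and Sven; loses to Fatima → score 3.
Ingrid has the best pairwise record.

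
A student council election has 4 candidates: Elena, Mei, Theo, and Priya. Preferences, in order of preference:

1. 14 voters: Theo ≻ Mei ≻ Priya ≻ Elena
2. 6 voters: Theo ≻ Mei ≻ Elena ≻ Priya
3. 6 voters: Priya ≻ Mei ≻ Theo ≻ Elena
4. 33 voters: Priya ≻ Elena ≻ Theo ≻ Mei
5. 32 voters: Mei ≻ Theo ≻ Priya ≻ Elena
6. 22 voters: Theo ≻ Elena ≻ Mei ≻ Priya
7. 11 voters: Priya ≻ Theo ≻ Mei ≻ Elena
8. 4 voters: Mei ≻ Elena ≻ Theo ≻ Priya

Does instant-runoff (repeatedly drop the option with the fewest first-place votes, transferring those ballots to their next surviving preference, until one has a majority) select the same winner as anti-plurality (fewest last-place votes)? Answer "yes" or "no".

yes

Instant-runoff — R1 Elena 0, Mei 36, Theo 42, Priya 50 (Elena out); R2 Mei 36, Theo 42, Priya 50 (Mei out); R3 Theo 78, Priya 50 (Theo winner). Winner: Theo.
Anti-plurality — last-place votes: Elena 63, Mei 33, Theo 0, Priya 32. Winner: Theo.
The two methods agree.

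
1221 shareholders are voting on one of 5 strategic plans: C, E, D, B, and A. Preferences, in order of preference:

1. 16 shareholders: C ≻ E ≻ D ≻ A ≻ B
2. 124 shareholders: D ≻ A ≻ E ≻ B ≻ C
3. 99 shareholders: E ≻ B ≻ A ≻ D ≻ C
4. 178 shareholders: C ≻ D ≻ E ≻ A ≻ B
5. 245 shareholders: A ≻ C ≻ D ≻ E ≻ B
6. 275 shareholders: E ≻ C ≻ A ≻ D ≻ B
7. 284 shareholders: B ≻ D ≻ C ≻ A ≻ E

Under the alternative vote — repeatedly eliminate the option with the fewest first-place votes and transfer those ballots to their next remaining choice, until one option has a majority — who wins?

Round 1: C 194, E 374, D 124, B 284, A 245. Eliminate D.
Round 2: C 194, E 374, B 284, A 369. Eliminate C.
Round 3: E 568, B 284, A 369. Eliminate B.
Round 4: E 568, A 653. A has a majority.

A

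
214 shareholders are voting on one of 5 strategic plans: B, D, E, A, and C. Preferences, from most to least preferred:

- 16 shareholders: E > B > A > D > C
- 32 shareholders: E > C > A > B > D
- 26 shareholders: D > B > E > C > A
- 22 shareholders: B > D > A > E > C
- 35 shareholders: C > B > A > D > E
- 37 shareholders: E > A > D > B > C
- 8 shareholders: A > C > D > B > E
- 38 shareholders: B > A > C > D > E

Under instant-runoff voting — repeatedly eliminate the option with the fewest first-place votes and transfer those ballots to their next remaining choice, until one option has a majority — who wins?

B

Round 1: B 60, D 26, E 85, A 8, C 35. Eliminate A.
Round 2: B 60, D 26, E 85, C 43. Eliminate D.
Round 3: B 86, E 85, C 43. Eliminate C.
Round 4: B 129, E 85. B has a majority.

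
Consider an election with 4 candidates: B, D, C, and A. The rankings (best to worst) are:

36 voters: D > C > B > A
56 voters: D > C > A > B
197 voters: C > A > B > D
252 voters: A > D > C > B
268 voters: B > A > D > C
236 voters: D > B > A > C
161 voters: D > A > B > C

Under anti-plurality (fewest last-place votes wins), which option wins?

Last-place votes: B 308, D 197, C 665, A 36.
A is ranked last by the fewest voters, so A wins.

A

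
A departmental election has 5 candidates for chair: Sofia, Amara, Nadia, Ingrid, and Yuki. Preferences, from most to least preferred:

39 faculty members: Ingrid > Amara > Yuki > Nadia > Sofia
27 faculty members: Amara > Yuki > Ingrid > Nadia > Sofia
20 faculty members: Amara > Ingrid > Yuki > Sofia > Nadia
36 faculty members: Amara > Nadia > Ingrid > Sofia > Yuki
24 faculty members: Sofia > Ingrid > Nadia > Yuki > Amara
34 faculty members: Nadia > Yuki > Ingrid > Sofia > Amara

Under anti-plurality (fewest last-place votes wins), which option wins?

Ingrid

Last-place votes: Sofia 66, Amara 58, Nadia 20, Ingrid 0, Yuki 36.
Ingrid is ranked last by the fewest voters, so Ingrid wins.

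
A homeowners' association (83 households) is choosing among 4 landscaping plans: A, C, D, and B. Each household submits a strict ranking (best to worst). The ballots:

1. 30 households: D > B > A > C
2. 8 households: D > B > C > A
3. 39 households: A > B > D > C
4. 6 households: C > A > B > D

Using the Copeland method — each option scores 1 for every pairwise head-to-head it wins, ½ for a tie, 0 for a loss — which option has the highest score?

A

A: beats C, D, and B → score 3.
C: loses to A, D, and B → score 0.
D: beats C; loses to A and B → score 1.
B: beats C and D; loses to A → score 2.
A has the best pairwise record.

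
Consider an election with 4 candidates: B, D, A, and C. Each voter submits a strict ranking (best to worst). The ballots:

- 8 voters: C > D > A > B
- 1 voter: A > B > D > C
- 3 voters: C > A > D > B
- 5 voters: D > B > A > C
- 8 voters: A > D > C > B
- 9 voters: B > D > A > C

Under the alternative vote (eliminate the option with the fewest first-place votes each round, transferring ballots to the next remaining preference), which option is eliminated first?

Round 1: B 9, D 5, A 9, C 11. Eliminate D.

D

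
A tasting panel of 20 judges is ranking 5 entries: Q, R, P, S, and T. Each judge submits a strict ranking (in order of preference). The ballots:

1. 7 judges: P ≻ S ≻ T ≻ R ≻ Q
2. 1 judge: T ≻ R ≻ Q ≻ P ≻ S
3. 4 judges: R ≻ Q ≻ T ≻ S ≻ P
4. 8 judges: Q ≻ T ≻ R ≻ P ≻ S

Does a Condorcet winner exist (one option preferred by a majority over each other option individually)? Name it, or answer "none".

none

Checking pairwise contests:
R beats Q 12–8.
T beats R 16–4.
Q beats P 13–7.
Q beats S 13–7.
Q beats T 12–8.
Every option loses at least one head-to-head, so there is no Condorcet winner.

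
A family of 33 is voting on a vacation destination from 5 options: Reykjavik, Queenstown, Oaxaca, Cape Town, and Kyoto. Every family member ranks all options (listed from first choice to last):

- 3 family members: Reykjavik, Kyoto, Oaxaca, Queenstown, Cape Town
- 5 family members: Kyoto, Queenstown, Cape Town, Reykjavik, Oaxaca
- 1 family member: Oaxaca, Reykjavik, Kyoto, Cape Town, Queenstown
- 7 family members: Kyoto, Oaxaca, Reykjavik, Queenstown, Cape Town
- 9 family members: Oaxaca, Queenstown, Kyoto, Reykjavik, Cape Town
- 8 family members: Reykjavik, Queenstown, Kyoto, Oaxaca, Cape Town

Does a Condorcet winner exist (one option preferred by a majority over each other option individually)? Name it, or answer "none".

Checking pairwise contests:
Oaxaca beats Reykjavik 17–16.
Reykjavik beats Queenstown 19–14.
Kyoto beats Oaxaca 23–10.
Reykjavik beats Cape Town 28–5.
Queenstown beats Kyoto 17–16.
Every option loses at least one head-to-head, so there is no Condorcet winner.

none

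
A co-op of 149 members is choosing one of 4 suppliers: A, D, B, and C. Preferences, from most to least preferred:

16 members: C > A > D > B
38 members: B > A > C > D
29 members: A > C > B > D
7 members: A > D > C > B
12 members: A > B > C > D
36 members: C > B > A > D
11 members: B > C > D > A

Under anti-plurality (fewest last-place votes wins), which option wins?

Last-place votes: A 11, D 115, B 23, C 0.
C is ranked last by the fewest voters, so C wins.

C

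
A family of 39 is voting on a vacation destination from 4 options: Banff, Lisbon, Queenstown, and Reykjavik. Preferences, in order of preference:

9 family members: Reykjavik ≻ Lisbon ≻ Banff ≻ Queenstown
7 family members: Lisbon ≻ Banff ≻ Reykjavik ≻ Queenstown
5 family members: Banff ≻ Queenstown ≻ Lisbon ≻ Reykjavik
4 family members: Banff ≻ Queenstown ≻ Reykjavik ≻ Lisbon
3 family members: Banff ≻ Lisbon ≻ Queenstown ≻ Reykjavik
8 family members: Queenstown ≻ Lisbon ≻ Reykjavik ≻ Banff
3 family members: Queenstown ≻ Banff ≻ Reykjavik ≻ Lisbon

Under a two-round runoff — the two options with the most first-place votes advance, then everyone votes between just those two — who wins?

Round 1 first-place votes: Banff 12, Lisbon 7, Queenstown 11, Reykjavik 9.
Banff and Queenstown advance.
Runoff: Banff is preferred to Queenstown by 28 voters; Queenstown by 11.
Banff wins the runoff.

Banff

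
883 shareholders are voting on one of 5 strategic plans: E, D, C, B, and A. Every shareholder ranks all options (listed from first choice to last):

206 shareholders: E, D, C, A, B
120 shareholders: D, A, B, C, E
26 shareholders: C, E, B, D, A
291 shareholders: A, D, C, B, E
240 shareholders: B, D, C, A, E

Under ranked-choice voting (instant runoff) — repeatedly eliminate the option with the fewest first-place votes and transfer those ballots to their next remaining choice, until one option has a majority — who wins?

Round 1: E 206, D 120, C 26, B 240, A 291. Eliminate C.
Round 2: E 232, D 120, B 240, A 291. Eliminate D.
Round 3: E 232, B 240, A 411. Eliminate E.
Round 4: B 266, A 617. A has a majority.

A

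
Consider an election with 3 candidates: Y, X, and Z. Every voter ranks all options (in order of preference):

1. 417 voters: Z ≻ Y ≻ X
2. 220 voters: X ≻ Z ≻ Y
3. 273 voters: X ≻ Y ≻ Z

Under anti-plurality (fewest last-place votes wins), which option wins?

Y

Last-place votes: Y 220, X 417, Z 273.
Y is ranked last by the fewest voters, so Y wins.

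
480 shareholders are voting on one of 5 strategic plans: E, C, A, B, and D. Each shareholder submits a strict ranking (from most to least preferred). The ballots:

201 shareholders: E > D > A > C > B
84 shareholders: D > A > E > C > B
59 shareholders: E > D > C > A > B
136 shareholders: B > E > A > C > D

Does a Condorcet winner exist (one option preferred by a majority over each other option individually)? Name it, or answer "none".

E

E vs C: 480–0 for E.
E vs A: 396–84 for E.
E vs B: 344–136 for E.
E vs D: 396–84 for E.
E beats every other option head-to-head.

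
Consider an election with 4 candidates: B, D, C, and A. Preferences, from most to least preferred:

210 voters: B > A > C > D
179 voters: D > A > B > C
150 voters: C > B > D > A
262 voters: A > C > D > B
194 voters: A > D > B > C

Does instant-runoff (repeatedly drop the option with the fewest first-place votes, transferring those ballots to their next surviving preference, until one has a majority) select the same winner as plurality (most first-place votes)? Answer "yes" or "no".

Instant-runoff — R1 B 210, D 179, C 150, A 456 (C out); R2 B 360, D 179, A 456 (D out); R3 B 360, A 635 (A winner). Winner: A.
Plurality — first-place votes: B 210, D 179, C 150, A 456. Winner: A.
The two methods agree.

yes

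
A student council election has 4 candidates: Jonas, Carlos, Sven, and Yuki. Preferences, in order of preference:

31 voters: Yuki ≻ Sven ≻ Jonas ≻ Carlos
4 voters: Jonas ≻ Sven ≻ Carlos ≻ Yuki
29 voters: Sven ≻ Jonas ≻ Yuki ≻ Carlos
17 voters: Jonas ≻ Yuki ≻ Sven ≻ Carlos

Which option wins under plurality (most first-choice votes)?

Yuki

First-place votes: Jonas 21, Carlos 0, Sven 29, Yuki 31.
Yuki has the most first-place votes.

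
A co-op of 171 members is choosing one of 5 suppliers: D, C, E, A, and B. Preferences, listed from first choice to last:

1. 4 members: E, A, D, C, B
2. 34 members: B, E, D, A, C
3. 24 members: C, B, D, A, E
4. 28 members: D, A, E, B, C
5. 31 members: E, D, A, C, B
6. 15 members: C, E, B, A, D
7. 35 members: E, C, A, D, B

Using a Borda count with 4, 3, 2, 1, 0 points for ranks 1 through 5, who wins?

D: 4·2 + 34·2 + 24·2 + 28·4 + 31·3 + 15·0 + 35·1 = 364
C: 4·1 + 34·0 + 24·4 + 28·0 + 31·1 + 15·4 + 35·3 = 296
E: 4·4 + 34·3 + 24·0 + 28·2 + 31·4 + 15·3 + 35·4 = 483
A: 4·3 + 34·1 + 24·1 + 28·3 + 31·2 + 15·1 + 35·2 = 301
B: 4·0 + 34·4 + 24·3 + 28·1 + 31·0 + 15·2 + 35·0 = 266
E has the highest Borda score (483).

E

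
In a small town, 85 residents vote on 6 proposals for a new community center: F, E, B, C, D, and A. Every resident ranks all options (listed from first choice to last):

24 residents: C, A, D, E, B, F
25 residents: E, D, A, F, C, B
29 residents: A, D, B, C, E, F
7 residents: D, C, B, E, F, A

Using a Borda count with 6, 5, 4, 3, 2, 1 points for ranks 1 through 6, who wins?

F: 24·1 + 25·3 + 29·1 + 7·2 = 142
E: 24·3 + 25·6 + 29·2 + 7·3 = 301
B: 24·2 + 25·1 + 29·4 + 7·4 = 217
C: 24·6 + 25·2 + 29·3 + 7·5 = 316
D: 24·4 + 25·5 + 29·5 + 7·6 = 408
A: 24·5 + 25·4 + 29·6 + 7·1 = 401
D has the highest Borda score (408).

D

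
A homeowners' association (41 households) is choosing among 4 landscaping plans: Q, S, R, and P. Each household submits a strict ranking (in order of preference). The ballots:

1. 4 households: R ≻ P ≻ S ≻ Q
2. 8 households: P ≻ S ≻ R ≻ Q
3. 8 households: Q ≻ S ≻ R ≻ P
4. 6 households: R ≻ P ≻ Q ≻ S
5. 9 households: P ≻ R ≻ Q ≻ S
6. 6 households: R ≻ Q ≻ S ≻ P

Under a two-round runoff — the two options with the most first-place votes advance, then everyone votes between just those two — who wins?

Round 1 first-place votes: Q 8, S 0, R 16, P 17.
P and R advance.
Runoff: P is preferred to R by 17 voters; R by 24.
R wins the runoff.

R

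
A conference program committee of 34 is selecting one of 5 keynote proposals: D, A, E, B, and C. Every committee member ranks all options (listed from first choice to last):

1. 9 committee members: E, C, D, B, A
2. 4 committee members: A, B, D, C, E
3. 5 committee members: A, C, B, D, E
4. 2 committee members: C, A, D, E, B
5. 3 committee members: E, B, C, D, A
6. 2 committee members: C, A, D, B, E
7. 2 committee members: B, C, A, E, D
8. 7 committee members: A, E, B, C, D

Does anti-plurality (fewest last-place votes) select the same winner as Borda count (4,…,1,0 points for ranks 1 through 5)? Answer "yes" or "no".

Anti-plurality — last-place votes: D 9, A 12, E 11, B 2, C 0. Winner: C.
Borda — scores: D 42, A 80, E 73, B 64, C 81. Winner: C.
The two methods agree.

yes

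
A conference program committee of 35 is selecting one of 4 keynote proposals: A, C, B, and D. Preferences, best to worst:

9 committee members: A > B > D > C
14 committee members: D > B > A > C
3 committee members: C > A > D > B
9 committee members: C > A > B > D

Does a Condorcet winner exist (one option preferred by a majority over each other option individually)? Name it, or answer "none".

A vs C: 23–12 for A.
A vs B: 21–14 for A.
A vs D: 21–14 for A.
A beats every other option head-to-head.

A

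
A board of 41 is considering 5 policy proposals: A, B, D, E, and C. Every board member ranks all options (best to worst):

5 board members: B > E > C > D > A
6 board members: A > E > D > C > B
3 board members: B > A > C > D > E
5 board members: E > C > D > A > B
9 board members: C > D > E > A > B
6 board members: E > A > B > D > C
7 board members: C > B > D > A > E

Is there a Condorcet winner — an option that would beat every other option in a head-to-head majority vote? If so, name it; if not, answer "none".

E

E vs A: 25–16 for E.
E vs B: 26–15 for E.
E vs D: 22–19 for E.
E vs C: 22–19 for E.
E beats every other option head-to-head.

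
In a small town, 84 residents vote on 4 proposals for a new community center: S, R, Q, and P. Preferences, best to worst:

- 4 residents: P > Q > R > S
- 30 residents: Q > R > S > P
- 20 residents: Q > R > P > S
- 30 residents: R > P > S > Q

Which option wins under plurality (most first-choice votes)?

Q

First-place votes: S 0, R 30, Q 50, P 4.
Q has the most first-place votes.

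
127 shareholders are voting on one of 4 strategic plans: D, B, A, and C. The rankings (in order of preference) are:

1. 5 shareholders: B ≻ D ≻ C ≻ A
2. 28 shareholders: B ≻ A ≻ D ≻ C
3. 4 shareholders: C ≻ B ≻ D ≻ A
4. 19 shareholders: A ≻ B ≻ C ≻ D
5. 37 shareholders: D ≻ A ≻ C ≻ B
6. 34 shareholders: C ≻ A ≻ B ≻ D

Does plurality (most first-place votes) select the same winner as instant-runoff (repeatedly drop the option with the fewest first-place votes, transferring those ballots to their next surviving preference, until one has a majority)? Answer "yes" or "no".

yes

Plurality — first-place votes: D 37, B 33, A 19, C 38. Winner: C.
Instant-runoff — R1 D 37, B 33, A 19, C 38 (A out); R2 D 37, B 52, C 38 (D out); R3 B 52, C 75 (C winner). Winner: C.
The two methods agree.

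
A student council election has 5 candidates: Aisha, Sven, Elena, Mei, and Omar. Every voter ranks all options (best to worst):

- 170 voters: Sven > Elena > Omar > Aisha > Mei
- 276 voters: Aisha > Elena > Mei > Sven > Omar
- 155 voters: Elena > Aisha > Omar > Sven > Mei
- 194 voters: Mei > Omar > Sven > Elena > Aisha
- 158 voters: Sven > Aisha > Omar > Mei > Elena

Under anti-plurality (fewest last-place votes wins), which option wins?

Last-place votes: Aisha 194, Sven 0, Elena 158, Mei 325, Omar 276.
Sven is ranked last by the fewest voters, so Sven wins.

Sven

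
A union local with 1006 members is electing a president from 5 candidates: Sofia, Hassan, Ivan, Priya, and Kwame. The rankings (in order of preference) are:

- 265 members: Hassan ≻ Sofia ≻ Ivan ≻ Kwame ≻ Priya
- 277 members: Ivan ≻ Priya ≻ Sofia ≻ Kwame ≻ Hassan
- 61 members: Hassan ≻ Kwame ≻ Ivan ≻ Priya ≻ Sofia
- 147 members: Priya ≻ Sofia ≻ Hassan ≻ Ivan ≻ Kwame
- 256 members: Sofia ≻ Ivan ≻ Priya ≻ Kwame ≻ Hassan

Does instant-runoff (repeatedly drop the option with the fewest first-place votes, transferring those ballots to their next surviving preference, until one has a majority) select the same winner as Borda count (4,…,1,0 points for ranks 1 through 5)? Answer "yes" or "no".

Instant-runoff — R1 Sofia 256, Hassan 326, Ivan 277, Priya 147, Kwame 0 (Kwame out); R2 Sofia 256, Hassan 326, Ivan 277, Priya 147 (Priya out); R3 Sofia 403, Hassan 326, Ivan 277 (Ivan out); R4 Sofia 680, Hassan 326 (Sofia winner). Winner: Sofia.
Borda — scores: Sofia 2814, Hassan 1598, Ivan 2675, Priya 1992, Kwame 981. Winner: Sofia.
The two methods agree.

yes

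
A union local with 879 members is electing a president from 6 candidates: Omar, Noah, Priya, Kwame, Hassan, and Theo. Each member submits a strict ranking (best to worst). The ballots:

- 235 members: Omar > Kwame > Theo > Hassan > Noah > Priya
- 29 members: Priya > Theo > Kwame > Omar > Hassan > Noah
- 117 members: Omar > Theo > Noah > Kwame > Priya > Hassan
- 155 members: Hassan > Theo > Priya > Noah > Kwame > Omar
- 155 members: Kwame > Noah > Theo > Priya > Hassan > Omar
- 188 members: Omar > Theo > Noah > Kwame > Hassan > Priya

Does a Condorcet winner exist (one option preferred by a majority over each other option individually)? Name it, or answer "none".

Omar

Omar vs Noah: 569–310 for Omar.
Omar vs Priya: 540–339 for Omar.
Omar vs Kwame: 540–339 for Omar.
Omar vs Hassan: 569–310 for Omar.
Omar vs Theo: 540–339 for Omar.
Omar beats every other option head-to-head.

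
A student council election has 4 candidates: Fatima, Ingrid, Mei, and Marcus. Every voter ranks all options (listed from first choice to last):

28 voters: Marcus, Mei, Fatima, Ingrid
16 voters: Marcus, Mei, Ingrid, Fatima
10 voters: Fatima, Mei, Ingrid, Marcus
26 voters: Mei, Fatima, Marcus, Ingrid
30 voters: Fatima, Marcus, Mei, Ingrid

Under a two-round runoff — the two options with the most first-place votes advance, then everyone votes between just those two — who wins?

Round 1 first-place votes: Fatima 40, Ingrid 0, Mei 26, Marcus 44.
Marcus and Fatima advance.
Runoff: Marcus is preferred to Fatima by 44 voters; Fatima by 66.
Fatima wins the runoff.

Fatima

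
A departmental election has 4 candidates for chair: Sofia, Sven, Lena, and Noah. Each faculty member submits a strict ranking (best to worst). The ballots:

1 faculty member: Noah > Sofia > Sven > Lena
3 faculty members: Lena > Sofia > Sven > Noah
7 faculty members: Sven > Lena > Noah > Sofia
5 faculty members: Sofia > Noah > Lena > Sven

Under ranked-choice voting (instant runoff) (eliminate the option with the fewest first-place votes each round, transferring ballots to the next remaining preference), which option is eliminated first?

Noah

Round 1: Sofia 5, Sven 7, Lena 3, Noah 1. Eliminate Noah.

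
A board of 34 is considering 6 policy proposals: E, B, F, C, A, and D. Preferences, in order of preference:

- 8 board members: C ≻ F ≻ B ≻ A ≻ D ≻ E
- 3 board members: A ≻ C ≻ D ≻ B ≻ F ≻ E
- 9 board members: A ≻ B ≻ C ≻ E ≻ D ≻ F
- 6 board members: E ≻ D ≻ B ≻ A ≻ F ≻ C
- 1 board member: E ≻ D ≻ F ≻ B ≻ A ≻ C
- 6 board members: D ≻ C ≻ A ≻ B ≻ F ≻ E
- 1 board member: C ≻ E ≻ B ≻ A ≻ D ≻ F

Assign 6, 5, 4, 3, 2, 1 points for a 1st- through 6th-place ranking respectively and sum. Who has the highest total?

A

E: 8·1 + 3·1 + 9·3 + 6·6 + 1·6 + 6·1 + 1·5 = 91
B: 8·4 + 3·3 + 9·5 + 6·4 + 1·3 + 6·3 + 1·4 = 135
F: 8·5 + 3·2 + 9·1 + 6·2 + 1·4 + 6·2 + 1·1 = 84
C: 8·6 + 3·5 + 9·4 + 6·1 + 1·1 + 6·5 + 1·6 = 142
A: 8·3 + 3·6 + 9·6 + 6·3 + 1·2 + 6·4 + 1·3 = 143
D: 8·2 + 3·4 + 9·2 + 6·5 + 1·5 + 6·6 + 1·2 = 119
A has the highest Borda score (143).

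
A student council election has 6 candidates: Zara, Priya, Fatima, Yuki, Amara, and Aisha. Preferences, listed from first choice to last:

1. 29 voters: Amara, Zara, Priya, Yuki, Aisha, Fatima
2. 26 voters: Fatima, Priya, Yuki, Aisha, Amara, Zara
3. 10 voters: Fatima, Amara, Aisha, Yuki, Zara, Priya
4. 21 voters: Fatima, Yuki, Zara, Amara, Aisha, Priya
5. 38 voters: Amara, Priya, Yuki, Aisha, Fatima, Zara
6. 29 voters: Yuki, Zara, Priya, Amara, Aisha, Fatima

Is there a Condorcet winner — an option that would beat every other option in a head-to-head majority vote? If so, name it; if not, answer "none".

Amara vs Zara: 103–50 for Amara.
Amara vs Priya: 98–55 for Amara.
Amara vs Fatima: 96–57 for Amara.
Amara vs Yuki: 77–76 for Amara.
Amara vs Aisha: 127–26 for Amara.
Amara beats every other option head-to-head.

Amara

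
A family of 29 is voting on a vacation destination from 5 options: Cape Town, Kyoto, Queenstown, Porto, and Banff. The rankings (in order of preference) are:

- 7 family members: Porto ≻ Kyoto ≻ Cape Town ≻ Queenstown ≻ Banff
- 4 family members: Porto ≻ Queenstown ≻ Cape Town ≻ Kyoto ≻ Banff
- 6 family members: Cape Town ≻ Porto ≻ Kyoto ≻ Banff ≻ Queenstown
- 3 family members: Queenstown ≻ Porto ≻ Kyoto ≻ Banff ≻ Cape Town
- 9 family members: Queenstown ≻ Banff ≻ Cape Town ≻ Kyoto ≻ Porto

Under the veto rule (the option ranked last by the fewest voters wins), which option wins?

Kyoto

Last-place votes: Cape Town 3, Kyoto 0, Queenstown 6, Porto 9, Banff 11.
Kyoto is ranked last by the fewest voters, so Kyoto wins.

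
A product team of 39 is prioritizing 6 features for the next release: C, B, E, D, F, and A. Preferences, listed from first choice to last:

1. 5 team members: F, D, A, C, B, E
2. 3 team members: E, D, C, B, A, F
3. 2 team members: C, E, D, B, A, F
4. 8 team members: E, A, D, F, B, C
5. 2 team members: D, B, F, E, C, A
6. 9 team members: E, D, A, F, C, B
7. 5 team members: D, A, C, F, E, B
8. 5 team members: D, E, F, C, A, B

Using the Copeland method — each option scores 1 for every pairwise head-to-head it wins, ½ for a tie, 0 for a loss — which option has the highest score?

E

C: beats B; loses to E, D, F, and A → score 1.
B: loses to C, E, D, F, and A → score 0.
E: beats C, B, D, F, and A → score 5.
D: beats C, B, F, and A; loses to E → score 4.
F: beats C and B; loses to E, D, and A → score 2.
A: beats C, B, and F; loses to E and D → score 3.
E has the best pairwise record.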